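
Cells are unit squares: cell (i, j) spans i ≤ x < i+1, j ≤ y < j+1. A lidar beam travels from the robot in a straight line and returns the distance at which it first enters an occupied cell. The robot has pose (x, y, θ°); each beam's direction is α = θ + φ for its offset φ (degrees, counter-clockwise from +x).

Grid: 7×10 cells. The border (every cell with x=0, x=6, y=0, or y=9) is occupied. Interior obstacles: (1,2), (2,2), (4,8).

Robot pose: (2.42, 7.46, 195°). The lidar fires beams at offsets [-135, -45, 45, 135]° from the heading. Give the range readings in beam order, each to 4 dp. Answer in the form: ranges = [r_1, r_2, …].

beam 1: φ=-135°, α=60°
  cosα=0.5000 sinα=0.8660 | (2,7) | tMaxX 1.1600 tMaxY 0.6235 | tΔX 2.0000 tΔY 1.1547
    t=0.6235 [y] (2,8)
    t=1.1600 [x] (3,8)
    t=1.7782 [y] (3,9) — stop
  → r_1 = 1.7782
beam 2: φ=-45°, α=150°
  cosα=-0.8660 sinα=0.5000 | (2,7) | tMaxX 0.4850 tMaxY 1.0800 | tΔX 1.1547 tΔY 2.0000
    t=0.4850 [x] (1,7)
    t=1.0800 [y] (1,8)
    t=1.6397 [x] (0,8) — stop
  → r_2 = 1.6397
beam 3: φ=45°, α=240°
  cosα=-0.5000 sinα=-0.8660 | (2,7) | tMaxX 0.8400 tMaxY 0.5312 | tΔX 2.0000 tΔY 1.1547
    t=0.5312 [y] (2,6)
    t=0.8400 [x] (1,6)
    t=1.6859 [y] (1,5)
    t=2.8400 [x] (0,5) — stop
  → r_3 = 2.8400
beam 4: φ=135°, α=330°
  cosα=0.8660 sinα=-0.5000 | (2,7) | tMaxX 0.6697 tMaxY 0.9200 | tΔX 1.1547 tΔY 2.0000
    t=0.6697 [x] (3,7)
    t=0.9200 [y] (3,6)
    t=1.8244 [x] (4,6)
    t=2.9200 [y] (4,5)
    t=2.9791 [x] (5,5)
    t=4.1338 [x] (6,5) — stop
  → r_4 = 4.1338

ranges = [1.7782, 1.6397, 2.8400, 4.1338]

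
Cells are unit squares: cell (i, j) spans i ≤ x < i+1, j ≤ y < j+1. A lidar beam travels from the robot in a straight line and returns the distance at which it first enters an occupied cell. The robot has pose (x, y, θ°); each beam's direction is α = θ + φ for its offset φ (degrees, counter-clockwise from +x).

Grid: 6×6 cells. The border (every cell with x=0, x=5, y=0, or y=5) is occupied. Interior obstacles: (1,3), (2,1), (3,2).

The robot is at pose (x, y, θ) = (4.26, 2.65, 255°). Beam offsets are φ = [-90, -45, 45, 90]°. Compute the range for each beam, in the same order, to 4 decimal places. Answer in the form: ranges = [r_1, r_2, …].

ranges = [0.2692, 0.3002, 1.4800, 0.7661]

beam 1: φ=-90°, α=165°
  direction (-0.9659, 0.2588); cell (4,2); t to first gridline: x 0.2692, y 1.3523 (then +1.0353 / +3.8637)
    (3,2) via x @ 0.2692  # hit
  → r_1 = 0.2692
beam 2: φ=-45°, α=210°
  direction (-0.8660, -0.5000); cell (4,2); t to first gridline: x 0.3002, y 1.3000 (then +1.1547 / +2.0000)
    (3,2) via x @ 0.3002  # hit
  → r_2 = 0.3002
beam 3: φ=45°, α=300°
  direction (0.5000, -0.8660); cell (4,2); t to first gridline: x 1.4800, y 0.7506 (then +2.0000 / +1.1547)
    (4,1) via y @ 0.7506
    (5,1) via x @ 1.4800  # hit
  → r_3 = 1.4800
beam 4: φ=90°, α=345°
  direction (0.9659, -0.2588); cell (4,2); t to first gridline: x 0.7661, y 2.5114 (then +1.0353 / +3.8637)
    (5,2) via x @ 0.7661  # hit
  → r_4 = 0.7661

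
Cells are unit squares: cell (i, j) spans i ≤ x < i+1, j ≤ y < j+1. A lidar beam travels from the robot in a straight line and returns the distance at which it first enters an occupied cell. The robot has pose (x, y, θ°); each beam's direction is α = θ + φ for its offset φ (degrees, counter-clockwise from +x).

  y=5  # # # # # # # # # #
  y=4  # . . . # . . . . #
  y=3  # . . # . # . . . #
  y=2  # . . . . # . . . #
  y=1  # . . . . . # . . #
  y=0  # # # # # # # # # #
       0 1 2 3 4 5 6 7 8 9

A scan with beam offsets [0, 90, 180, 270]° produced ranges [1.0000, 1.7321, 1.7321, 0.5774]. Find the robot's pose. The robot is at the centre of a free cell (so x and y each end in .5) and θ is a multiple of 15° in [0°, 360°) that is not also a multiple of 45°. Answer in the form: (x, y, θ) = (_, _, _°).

Candidates: 27 free-cell centres × 16 headings = 432 poses. Raycast each; keep the one whose scan matches to 4 dp.
  (8.5, 1.5, 255°): beam 1 = 0.5176 ≠ 1.0000 ✗
  (1.5, 3.5, 30°): beam 1 = 2.8868 ≠ 1.0000 ✗
  (6.5, 2.5, 210°): beam 1 = 0.5774 ≠ 1.0000 ✗
  …
  (2.5, 1.5, 330°): r_1=1.0000, r_2=1.7321, r_3=1.7321, r_4=0.5774 — all match ✓
Unique over the lattice → pose = (2.5, 1.5, 330°).

(x, y, θ) = (2.5, 1.5, 330°)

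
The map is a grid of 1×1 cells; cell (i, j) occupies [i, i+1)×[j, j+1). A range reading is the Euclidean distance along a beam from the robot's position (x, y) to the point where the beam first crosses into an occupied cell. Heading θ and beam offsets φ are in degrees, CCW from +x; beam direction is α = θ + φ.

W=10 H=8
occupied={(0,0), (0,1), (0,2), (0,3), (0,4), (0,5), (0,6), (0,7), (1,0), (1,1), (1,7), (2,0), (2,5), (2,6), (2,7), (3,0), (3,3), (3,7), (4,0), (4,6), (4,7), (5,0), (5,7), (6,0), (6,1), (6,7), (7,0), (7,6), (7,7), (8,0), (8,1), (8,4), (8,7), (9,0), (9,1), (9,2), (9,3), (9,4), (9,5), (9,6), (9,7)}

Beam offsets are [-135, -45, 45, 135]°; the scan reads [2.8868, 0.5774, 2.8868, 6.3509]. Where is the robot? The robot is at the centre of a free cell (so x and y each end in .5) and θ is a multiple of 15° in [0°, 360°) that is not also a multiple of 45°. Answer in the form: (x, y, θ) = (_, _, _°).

Enumerate (i+0.5, j+0.5, θ) over the 39 free cells and 16 admissible headings. For each, cast all 4 beams and compare to the given ranges.
  (8.5, 3.5, 15°): beam 3 = 0.5774 ≠ 2.8868 ✗
  (1.5, 4.5, 30°): beam 1 = 1.9319 ≠ 2.8868 ✗
  (3.5, 1.5, 150°): beam 1 = 5.6940 ≠ 2.8868 ✗
  (6.5, 4.5, 285°): beam 1 = 4.0415 ≠ 2.8868 ✗
  (7.5, 2.5, 210°): beam 1 = 1.9319 ≠ 2.8868 ✗
  …
  (7.5, 4.5, 75°): r_1=2.8868, r_2=0.5774, r_3=2.8868, r_4=6.3509 — all match ✓
Only this pose fits every beam.

(x, y, θ) = (7.5, 4.5, 75°)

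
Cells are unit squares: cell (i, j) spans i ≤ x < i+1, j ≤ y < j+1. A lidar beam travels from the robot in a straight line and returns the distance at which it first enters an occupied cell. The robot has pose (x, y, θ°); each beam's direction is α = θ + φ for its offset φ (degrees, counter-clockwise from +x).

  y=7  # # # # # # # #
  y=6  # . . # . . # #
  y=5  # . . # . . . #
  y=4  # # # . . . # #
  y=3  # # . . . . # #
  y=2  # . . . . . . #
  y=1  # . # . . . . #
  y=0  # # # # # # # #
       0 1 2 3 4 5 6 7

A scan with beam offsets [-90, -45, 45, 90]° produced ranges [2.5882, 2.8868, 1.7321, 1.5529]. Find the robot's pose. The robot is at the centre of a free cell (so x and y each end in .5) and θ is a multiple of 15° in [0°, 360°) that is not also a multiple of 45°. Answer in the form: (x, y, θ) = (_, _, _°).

(x, y, θ) = (4.5, 2.5, 195°)

Enumerate (i+0.5, j+0.5, θ) over the 27 free cells and 16 admissible headings. For each, cast all 4 beams and compare to the given ranges.
  (3.5, 1.5, 240°): beam 1 = 0.5774 ≠ 2.5882 ✗
  (4.5, 1.5, 285°): beam 1 = 1.5529 ≠ 2.5882 ✗
  (2.5, 2.5, 120°): beam 1 = 4.0415 ≠ 2.5882 ✗
  (2.5, 3.5, 105°): beam 1 = 3.6235 ≠ 2.5882 ✗
  …
  (4.5, 2.5, 195°): r_1=2.5882, r_2=2.8868, r_3=1.7321, r_4=1.5529 — all match ✓
Only this pose fits every beam.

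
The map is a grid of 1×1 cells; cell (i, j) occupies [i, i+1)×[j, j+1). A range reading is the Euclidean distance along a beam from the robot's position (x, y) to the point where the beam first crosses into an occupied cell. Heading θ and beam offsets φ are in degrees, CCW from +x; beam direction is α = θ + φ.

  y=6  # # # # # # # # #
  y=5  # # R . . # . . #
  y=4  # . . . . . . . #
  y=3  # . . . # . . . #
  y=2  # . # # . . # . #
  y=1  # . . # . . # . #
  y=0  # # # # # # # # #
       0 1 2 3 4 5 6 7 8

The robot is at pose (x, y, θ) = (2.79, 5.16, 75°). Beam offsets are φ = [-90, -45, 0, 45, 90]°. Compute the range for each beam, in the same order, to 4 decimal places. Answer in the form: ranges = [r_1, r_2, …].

ranges = [5.3938, 1.6800, 0.8696, 0.9699, 0.8179]

beam 1: φ=-90°, α=345°
  cosα=0.9659 sinα=-0.2588 | (2,5) | tMaxX 0.2174 tMaxY 0.6182 | tΔX 1.0353 tΔY 3.8637
    t=0.2174 [x] (3,5)
    t=0.6182 [y] (3,4)
    t=1.2527 [x] (4,4)
    t=2.2880 [x] (5,4)
    t=3.3232 [x] (6,4)
    t=4.3585 [x] (7,4)
    t=4.4819 [y] (7,3)
    t=5.3938 [x] (8,3) — stop
  → r_1 = 5.3938
beam 2: φ=-45°, α=30°
  cosα=0.8660 sinα=0.5000 | (2,5) | tMaxX 0.2425 tMaxY 1.6800 | tΔX 1.1547 tΔY 2.0000
    t=0.2425 [x] (3,5)
    t=1.3972 [x] (4,5)
    t=1.6800 [y] (4,6) — stop
  → r_2 = 1.6800
beam 3: φ=0°, α=75°
  cosα=0.2588 sinα=0.9659 | (2,5) | tMaxX 0.8114 tMaxY 0.8696 | tΔX 3.8637 tΔY 1.0353
    t=0.8114 [x] (3,5)
    t=0.8696 [y] (3,6) — stop
  → r_3 = 0.8696
beam 4: φ=45°, α=120°
  cosα=-0.5000 sinα=0.8660 | (2,5) | tMaxX 1.5800 tMaxY 0.9699 | tΔX 2.0000 tΔY 1.1547
    t=0.9699 [y] (2,6) — stop
  → r_4 = 0.9699
beam 5: φ=90°, α=165°
  cosα=-0.9659 sinα=0.2588 | (2,5) | tMaxX 0.8179 tMaxY 3.2455 | tΔX 1.0353 tΔY 3.8637
    t=0.8179 [x] (1,5) — stop
  → r_5 = 0.8179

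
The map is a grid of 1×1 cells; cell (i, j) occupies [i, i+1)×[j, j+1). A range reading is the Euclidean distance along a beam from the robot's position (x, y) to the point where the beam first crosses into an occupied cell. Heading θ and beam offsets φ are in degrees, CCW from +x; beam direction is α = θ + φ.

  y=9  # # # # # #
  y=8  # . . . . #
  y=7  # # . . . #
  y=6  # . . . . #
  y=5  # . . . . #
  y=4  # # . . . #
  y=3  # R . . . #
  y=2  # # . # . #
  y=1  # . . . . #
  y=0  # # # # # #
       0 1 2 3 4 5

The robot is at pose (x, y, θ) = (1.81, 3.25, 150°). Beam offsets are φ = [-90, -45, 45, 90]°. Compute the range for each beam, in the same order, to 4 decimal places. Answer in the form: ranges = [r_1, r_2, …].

ranges = [6.3800, 0.7765, 0.8386, 0.2887]

beam 1: φ=-90°, α=60°
  direction (0.5000, 0.8660); cell (1,3); t to first gridline: x 0.3800, y 0.8660 (then +2.0000 / +1.1547)
    (2,3) via x @ 0.3800
    (2,4) via y @ 0.8660
    (2,5) via y @ 2.0207
    (3,5) via x @ 2.3800
    (3,6) via y @ 3.1754
    (3,7) via y @ 4.3301
    (4,7) via x @ 4.3800
    (4,8) via y @ 5.4848
    (5,8) via x @ 6.3800  # hit
  → r_1 = 6.3800
beam 2: φ=-45°, α=105°
  direction (-0.2588, 0.9659); cell (1,3); t to first gridline: x 3.1296, y 0.7765 (then +3.8637 / +1.0353)
    (1,4) via y @ 0.7765  # hit
  → r_2 = 0.7765
beam 3: φ=45°, α=195°
  direction (-0.9659, -0.2588); cell (1,3); t to first gridline: x 0.8386, y 0.9659 (then +1.0353 / +3.8637)
    (0,3) via x @ 0.8386  # hit
  → r_3 = 0.8386
beam 4: φ=90°, α=240°
  direction (-0.5000, -0.8660); cell (1,3); t to first gridline: x 1.6200, y 0.2887 (then +2.0000 / +1.1547)
    (1,2) via y @ 0.2887  # hit
  → r_4 = 0.2887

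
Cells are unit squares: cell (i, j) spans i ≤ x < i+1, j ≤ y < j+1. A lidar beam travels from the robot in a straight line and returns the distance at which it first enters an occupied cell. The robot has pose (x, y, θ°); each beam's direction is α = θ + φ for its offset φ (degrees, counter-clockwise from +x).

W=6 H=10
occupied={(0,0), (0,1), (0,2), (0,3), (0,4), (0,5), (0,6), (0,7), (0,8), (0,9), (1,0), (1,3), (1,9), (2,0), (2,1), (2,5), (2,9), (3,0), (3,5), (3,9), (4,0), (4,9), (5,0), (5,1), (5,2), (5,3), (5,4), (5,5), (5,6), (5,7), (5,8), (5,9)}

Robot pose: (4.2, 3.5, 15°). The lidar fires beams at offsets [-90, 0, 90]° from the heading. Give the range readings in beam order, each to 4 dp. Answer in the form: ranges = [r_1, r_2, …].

ranges = [2.5882, 0.8282, 1.5529]

beam 1: φ=-90°, α=285°
  dir = (cos 285°, sin 285°) = (0.2588, -0.9659); from cell (4,3)
  next x-line at t=3.0910, next y-line at t=0.5176; Δt_x=3.8637, Δt_y=1.0353
    y: enter (4,2) at t=0.5176
    y: enter (4,1) at t=1.5529
    y: enter (4,0) at t=2.5882 ← occupied
  → r_1 = 2.5882
beam 2: φ=0°, α=15°
  dir = (cos 15°, sin 15°) = (0.9659, 0.2588); from cell (4,3)
  next x-line at t=0.8282, next y-line at t=1.9319; Δt_x=1.0353, Δt_y=3.8637
    x: enter (5,3) at t=0.8282 ← occupied
  → r_2 = 0.8282
beam 3: φ=90°, α=105°
  dir = (cos 105°, sin 105°) = (-0.2588, 0.9659); from cell (4,3)
  next x-line at t=0.7727, next y-line at t=0.5176; Δt_x=3.8637, Δt_y=1.0353
    y: enter (4,4) at t=0.5176
    x: enter (3,4) at t=0.7727
    y: enter (3,5) at t=1.5529 ← occupied
  → r_3 = 1.5529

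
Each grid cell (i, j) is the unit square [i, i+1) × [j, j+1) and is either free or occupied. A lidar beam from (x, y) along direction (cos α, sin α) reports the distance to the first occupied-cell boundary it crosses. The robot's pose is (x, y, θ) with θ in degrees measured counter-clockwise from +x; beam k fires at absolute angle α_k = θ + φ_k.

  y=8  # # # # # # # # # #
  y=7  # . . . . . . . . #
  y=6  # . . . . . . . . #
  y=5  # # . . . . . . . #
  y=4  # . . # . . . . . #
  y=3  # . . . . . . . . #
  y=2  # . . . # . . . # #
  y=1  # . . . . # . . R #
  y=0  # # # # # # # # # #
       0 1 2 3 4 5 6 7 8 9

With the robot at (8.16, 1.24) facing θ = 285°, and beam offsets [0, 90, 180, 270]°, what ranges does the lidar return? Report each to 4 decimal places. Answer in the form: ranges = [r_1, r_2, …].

ranges = [0.2485, 0.8696, 6.9985, 0.9273]

beam 1: φ=0°, α=285°
  cosα=0.2588 sinα=-0.9659 | (8,1) | tMaxX 3.2455 tMaxY 0.2485 | tΔX 3.8637 tΔY 1.0353
    t=0.2485 [y] (8,0) — stop
  → r_1 = 0.2485
beam 2: φ=90°, α=15°
  cosα=0.9659 sinα=0.2588 | (8,1) | tMaxX 0.8696 tMaxY 2.9364 | tΔX 1.0353 tΔY 3.8637
    t=0.8696 [x] (9,1) — stop
  → r_2 = 0.8696
beam 3: φ=180°, α=105°
  cosα=-0.2588 sinα=0.9659 | (8,1) | tMaxX 0.6182 tMaxY 0.7868 | tΔX 3.8637 tΔY 1.0353
    t=0.6182 [x] (7,1)
    t=0.7868 [y] (7,2)
    t=1.8221 [y] (7,3)
    t=2.8574 [y] (7,4)
    t=3.8926 [y] (7,5)
    t=4.4819 [x] (6,5)
    t=4.9279 [y] (6,6)
    t=5.9632 [y] (6,7)
    t=6.9985 [y] (6,8) — stop
  → r_3 = 6.9985
beam 4: φ=270°, α=195°
  cosα=-0.9659 sinα=-0.2588 | (8,1) | tMaxX 0.1656 tMaxY 0.9273 | tΔX 1.0353 tΔY 3.8637
    t=0.1656 [x] (7,1)
    t=0.9273 [y] (7,0) — stop
  → r_4 = 0.9273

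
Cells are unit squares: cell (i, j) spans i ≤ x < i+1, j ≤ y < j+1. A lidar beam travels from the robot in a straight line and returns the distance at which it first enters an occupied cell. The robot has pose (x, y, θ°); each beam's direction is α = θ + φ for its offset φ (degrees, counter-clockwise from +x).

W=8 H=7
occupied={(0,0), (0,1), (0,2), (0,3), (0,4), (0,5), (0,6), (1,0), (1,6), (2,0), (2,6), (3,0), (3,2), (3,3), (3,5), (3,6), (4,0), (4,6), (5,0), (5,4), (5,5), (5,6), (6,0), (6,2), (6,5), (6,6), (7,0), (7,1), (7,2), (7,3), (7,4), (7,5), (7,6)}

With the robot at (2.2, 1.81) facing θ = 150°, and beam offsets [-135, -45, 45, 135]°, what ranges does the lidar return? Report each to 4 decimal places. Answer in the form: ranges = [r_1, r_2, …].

beam 1: φ=-135°, α=15°
  cosα=0.9659 sinα=0.2588 | (2,1) | tMaxX 0.8282 tMaxY 0.7341 | tΔX 1.0353 tΔY 3.8637
    t=0.7341 [y] (2,2)
    t=0.8282 [x] (3,2) — stop
  → r_1 = 0.8282
beam 2: φ=-45°, α=105°
  cosα=-0.2588 sinα=0.9659 | (2,1) | tMaxX 0.7727 tMaxY 0.1967 | tΔX 3.8637 tΔY 1.0353
    t=0.1967 [y] (2,2)
    t=0.7727 [x] (1,2)
    t=1.2320 [y] (1,3)
    t=2.2673 [y] (1,4)
    t=3.3025 [y] (1,5)
    t=4.3378 [y] (1,6) — stop
  → r_2 = 4.3378
beam 3: φ=45°, α=195°
  cosα=-0.9659 sinα=-0.2588 | (2,1) | tMaxX 0.2071 tMaxY 3.1296 | tΔX 1.0353 tΔY 3.8637
    t=0.2071 [x] (1,1)
    t=1.2423 [x] (0,1) — stop
  → r_3 = 1.2423
beam 4: φ=135°, α=285°
  cosα=0.2588 sinα=-0.9659 | (2,1) | tMaxX 3.0910 tMaxY 0.8386 | tΔX 3.8637 tΔY 1.0353
    t=0.8386 [y] (2,0) — stop
  → r_4 = 0.8386

ranges = [0.8282, 4.3378, 1.2423, 0.8386]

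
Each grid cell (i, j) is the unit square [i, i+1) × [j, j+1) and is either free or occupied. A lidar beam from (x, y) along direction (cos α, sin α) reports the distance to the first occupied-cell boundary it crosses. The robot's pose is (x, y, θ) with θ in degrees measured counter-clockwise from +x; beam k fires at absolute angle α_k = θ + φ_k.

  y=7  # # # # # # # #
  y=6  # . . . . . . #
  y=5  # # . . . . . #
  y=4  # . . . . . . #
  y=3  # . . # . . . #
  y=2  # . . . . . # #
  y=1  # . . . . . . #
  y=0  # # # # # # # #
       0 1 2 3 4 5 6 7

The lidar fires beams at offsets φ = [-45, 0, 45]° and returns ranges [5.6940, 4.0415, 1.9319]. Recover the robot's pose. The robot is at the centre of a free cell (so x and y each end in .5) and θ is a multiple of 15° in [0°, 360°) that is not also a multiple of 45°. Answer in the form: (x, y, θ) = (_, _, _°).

Candidates: 33 free-cell centres × 16 headings = 528 poses. Raycast each; keep the one whose scan matches to 4 dp.
  (2.5, 5.5, 345°): beam 1 = 1.7321 ≠ 5.6940 ✗
  (4.5, 2.5, 150°): beam 1 = 4.6587 ≠ 5.6940 ✗
  (5.5, 6.5, 165°): beam 1 = 0.5774 ≠ 5.6940 ✗
  (5.5, 5.5, 345°): beam 1 = 2.8868 ≠ 5.6940 ✗
  …
  (3.5, 6.5, 330°): r_1=5.6940, r_2=4.0415, r_3=1.9319 — all match ✓
Unique over the lattice → pose = (3.5, 6.5, 330°).

(x, y, θ) = (3.5, 6.5, 330°)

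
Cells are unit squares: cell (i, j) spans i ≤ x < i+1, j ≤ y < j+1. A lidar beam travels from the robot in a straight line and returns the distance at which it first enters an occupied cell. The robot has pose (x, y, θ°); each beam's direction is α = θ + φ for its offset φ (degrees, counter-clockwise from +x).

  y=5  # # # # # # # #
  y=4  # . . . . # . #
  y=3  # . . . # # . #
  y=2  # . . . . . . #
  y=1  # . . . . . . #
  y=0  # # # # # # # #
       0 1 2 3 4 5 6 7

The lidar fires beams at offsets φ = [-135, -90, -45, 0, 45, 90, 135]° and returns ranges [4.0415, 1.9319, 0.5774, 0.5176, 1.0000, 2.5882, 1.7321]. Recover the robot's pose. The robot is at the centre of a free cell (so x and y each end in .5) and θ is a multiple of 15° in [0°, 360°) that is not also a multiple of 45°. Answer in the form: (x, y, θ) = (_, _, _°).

(x, y, θ) = (4.5, 1.5, 285°)

The pose lattice has 21·16 = 336 candidates. Test each by forward raycasting.
  (4.5, 1.5, 345°): beam 1 = 1.0000 ≠ 4.0415 ✗
  (2.5, 4.5, 285°): beam 1 = 1.0000 ≠ 4.0415 ✗
  (3.5, 3.5, 285°): beam 1 = 2.8868 ≠ 4.0415 ✗
  …
  (4.5, 1.5, 285°): r_1=4.0415, r_2=1.9319, r_3=0.5774, r_4=0.5176, r_5=1.0000, r_6=2.5882, r_7=1.7321 — all match ✓
No second candidate reproduces the full scan.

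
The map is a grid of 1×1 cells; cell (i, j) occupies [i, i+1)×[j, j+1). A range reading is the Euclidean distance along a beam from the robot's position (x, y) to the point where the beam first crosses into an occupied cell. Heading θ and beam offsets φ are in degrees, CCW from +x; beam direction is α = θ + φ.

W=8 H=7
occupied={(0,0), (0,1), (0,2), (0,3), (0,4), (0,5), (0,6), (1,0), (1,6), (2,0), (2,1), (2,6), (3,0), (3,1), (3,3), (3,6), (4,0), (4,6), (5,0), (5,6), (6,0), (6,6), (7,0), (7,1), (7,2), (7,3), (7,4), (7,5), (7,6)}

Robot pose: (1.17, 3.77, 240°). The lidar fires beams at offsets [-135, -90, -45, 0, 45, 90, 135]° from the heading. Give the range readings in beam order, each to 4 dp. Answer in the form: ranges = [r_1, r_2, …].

ranges = [0.6568, 0.1963, 0.1760, 0.3400, 2.8677, 5.5400, 6.0357]

beam 1: φ=-135°, α=105°
  direction (-0.2588, 0.9659); cell (1,3); t to first gridline: x 0.6568, y 0.2381 (then +3.8637 / +1.0353)
    (1,4) via y @ 0.2381
    (0,4) via x @ 0.6568  # hit
  → r_1 = 0.6568
beam 2: φ=-90°, α=150°
  direction (-0.8660, 0.5000); cell (1,3); t to first gridline: x 0.1963, y 0.4600 (then +1.1547 / +2.0000)
    (0,3) via x @ 0.1963  # hit
  → r_2 = 0.1963
beam 3: φ=-45°, α=195°
  direction (-0.9659, -0.2588); cell (1,3); t to first gridline: x 0.1760, y 2.9751 (then +1.0353 / +3.8637)
    (0,3) via x @ 0.1760  # hit
  → r_3 = 0.1760
beam 4: φ=0°, α=240°
  direction (-0.5000, -0.8660); cell (1,3); t to first gridline: x 0.3400, y 0.8891 (then +2.0000 / +1.1547)
    (0,3) via x @ 0.3400  # hit
  → r_4 = 0.3400
beam 5: φ=45°, α=285°
  direction (0.2588, -0.9659); cell (1,3); t to first gridline: x 3.2069, y 0.7972 (then +3.8637 / +1.0353)
    (1,2) via y @ 0.7972
    (1,1) via y @ 1.8324
    (1,0) via y @ 2.8677  # hit
  → r_5 = 2.8677
beam 6: φ=90°, α=330°
  direction (0.8660, -0.5000); cell (1,3); t to first gridline: x 0.9584, y 1.5400 (then +1.1547 / +2.0000)
    (2,3) via x @ 0.9584
    (2,2) via y @ 1.5400
    (3,2) via x @ 2.1131
    (4,2) via x @ 3.2678
    (4,1) via y @ 3.5400
    (5,1) via x @ 4.4225
    (5,0) via y @ 5.5400  # hit
  → r_6 = 5.5400
beam 7: φ=135°, α=15°
  direction (0.9659, 0.2588); cell (1,3); t to first gridline: x 0.8593, y 0.8887 (then +1.0353 / +3.8637)
    (2,3) via x @ 0.8593
    (2,4) via y @ 0.8887
    (3,4) via x @ 1.8946
    (4,4) via x @ 2.9298
    (5,4) via x @ 3.9651
    (5,5) via y @ 4.7524
    (6,5) via x @ 5.0004
    (7,5) via x @ 6.0357  # hit
  → r_7 = 6.0357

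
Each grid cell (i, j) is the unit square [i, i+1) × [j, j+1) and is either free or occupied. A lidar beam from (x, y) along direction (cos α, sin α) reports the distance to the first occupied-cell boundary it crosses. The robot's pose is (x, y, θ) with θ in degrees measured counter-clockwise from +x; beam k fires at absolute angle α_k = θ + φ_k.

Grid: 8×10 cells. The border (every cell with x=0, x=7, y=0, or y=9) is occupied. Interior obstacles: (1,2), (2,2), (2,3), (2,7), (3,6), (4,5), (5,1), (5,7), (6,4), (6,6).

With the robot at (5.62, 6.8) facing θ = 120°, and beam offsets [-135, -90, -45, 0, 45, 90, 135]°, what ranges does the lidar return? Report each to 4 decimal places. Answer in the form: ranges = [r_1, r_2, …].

beam 1: φ=-135°, α=345°
  cosα=0.9659 sinα=-0.2588 | (5,6) | tMaxX 0.3934 tMaxY 3.0910 | tΔX 1.0353 tΔY 3.8637
    t=0.3934 [x] (6,6) — stop
  → r_1 = 0.3934
beam 2: φ=-90°, α=30°
  cosα=0.8660 sinα=0.5000 | (5,6) | tMaxX 0.4388 tMaxY 0.4000 | tΔX 1.1547 tΔY 2.0000
    t=0.4000 [y] (5,7) — stop
  → r_2 = 0.4000
beam 3: φ=-45°, α=75°
  cosα=0.2588 sinα=0.9659 | (5,6) | tMaxX 1.4682 tMaxY 0.2071 | tΔX 3.8637 tΔY 1.0353
    t=0.2071 [y] (5,7) — stop
  → r_3 = 0.2071
beam 4: φ=0°, α=120°
  cosα=-0.5000 sinα=0.8660 | (5,6) | tMaxX 1.2400 tMaxY 0.2309 | tΔX 2.0000 tΔY 1.1547
    t=0.2309 [y] (5,7) — stop
  → r_4 = 0.2309
beam 5: φ=45°, α=165°
  cosα=-0.9659 sinα=0.2588 | (5,6) | tMaxX 0.6419 tMaxY 0.7727 | tΔX 1.0353 tΔY 3.8637
    t=0.6419 [x] (4,6)
    t=0.7727 [y] (4,7)
    t=1.6771 [x] (3,7)
    t=2.7124 [x] (2,7) — stop
  → r_5 = 2.7124
beam 6: φ=90°, α=210°
  cosα=-0.8660 sinα=-0.5000 | (5,6) | tMaxX 0.7159 tMaxY 1.6000 | tΔX 1.1547 tΔY 2.0000
    t=0.7159 [x] (4,6)
    t=1.6000 [y] (4,5) — stop
  → r_6 = 1.6000
beam 7: φ=135°, α=255°
  cosα=-0.2588 sinα=-0.9659 | (5,6) | tMaxX 2.3955 tMaxY 0.8282 | tΔX 3.8637 tΔY 1.0353
    t=0.8282 [y] (5,5)
    t=1.8635 [y] (5,4)
    t=2.3955 [x] (4,4)
    t=2.8988 [y] (4,3)
    t=3.9340 [y] (4,2)
    t=4.9693 [y] (4,1)
    t=6.0046 [y] (4,0) — stop
  → r_7 = 6.0046

ranges = [0.3934, 0.4000, 0.2071, 0.2309, 2.7124, 1.6000, 6.0046]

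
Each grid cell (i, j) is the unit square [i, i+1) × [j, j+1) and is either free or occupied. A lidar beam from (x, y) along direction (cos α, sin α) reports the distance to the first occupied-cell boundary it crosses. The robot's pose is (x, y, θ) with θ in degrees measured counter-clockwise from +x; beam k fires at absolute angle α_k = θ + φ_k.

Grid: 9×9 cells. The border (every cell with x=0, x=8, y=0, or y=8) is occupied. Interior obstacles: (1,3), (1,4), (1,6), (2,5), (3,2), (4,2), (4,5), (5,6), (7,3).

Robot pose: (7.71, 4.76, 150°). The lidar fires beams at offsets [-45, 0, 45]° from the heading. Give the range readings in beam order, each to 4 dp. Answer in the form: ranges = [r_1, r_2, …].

beam 1: φ=-45°, α=105°
  dir = (cos 105°, sin 105°) = (-0.2588, 0.9659); from cell (7,4)
  next x-line at t=2.7432, next y-line at t=0.2485; Δt_x=3.8637, Δt_y=1.0353
    y: enter (7,5) at t=0.2485
    y: enter (7,6) at t=1.2837
    y: enter (7,7) at t=2.3190
    x: enter (6,7) at t=2.7432
    y: enter (6,8) at t=3.3543 ← occupied
  → r_1 = 3.3543
beam 2: φ=0°, α=150°
  dir = (cos 150°, sin 150°) = (-0.8660, 0.5000); from cell (7,4)
  next x-line at t=0.8198, next y-line at t=0.4800; Δt_x=1.1547, Δt_y=2.0000
    y: enter (7,5) at t=0.4800
    x: enter (6,5) at t=0.8198
    x: enter (5,5) at t=1.9745
    y: enter (5,6) at t=2.4800 ← occupied
  → r_2 = 2.4800
beam 3: φ=45°, α=195°
  dir = (cos 195°, sin 195°) = (-0.9659, -0.2588); from cell (7,4)
  next x-line at t=0.7350, next y-line at t=2.9364; Δt_x=1.0353, Δt_y=3.8637
    x: enter (6,4) at t=0.7350
    x: enter (5,4) at t=1.7703
    x: enter (4,4) at t=2.8056
    y: enter (4,3) at t=2.9364
    x: enter (3,3) at t=3.8409
    x: enter (2,3) at t=4.8762
    x: enter (1,3) at t=5.9114 ← occupied
  → r_3 = 5.9114

ranges = [3.3543, 2.4800, 5.9114]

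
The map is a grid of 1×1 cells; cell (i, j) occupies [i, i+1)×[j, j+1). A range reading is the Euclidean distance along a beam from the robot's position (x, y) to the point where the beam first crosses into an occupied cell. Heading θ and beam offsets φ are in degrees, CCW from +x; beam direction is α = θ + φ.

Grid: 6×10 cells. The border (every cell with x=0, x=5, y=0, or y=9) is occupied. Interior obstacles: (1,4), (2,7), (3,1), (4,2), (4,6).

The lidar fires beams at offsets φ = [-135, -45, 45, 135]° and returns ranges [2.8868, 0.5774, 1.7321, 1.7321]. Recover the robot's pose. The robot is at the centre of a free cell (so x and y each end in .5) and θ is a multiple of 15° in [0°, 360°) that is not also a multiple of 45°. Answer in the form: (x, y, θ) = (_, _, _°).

Candidates: 27 free-cell centres × 16 headings = 432 poses. Raycast each; keep the one whose scan matches to 4 dp.
  (2.5, 4.5, 240°): beam 1 = 4.6587 ≠ 2.8868 ✗
  (3.5, 7.5, 240°): beam 1 = 1.5529 ≠ 2.8868 ✗
  (4.5, 5.5, 345°): beam 2 = 1.0000 ≠ 0.5774 ✗
  (2.5, 1.5, 75°): beam 1 = 0.5774 ≠ 2.8868 ✗
  …
  (2.5, 6.5, 105°): r_1=2.8868, r_2=0.5774, r_3=1.7321, r_4=1.7321 — all match ✓
Only this pose fits every beam.

(x, y, θ) = (2.5, 6.5, 105°)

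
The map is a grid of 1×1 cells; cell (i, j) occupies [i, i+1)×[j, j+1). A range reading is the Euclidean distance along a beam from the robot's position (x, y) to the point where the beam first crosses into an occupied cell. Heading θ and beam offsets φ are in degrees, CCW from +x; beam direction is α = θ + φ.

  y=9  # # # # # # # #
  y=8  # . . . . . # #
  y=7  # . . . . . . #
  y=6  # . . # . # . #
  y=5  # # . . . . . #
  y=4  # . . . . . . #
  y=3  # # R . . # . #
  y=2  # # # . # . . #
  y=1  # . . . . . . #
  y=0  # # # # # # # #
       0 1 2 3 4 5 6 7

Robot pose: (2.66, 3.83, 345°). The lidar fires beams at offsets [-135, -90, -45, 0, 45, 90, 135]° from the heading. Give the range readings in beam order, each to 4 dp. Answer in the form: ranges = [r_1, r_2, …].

ranges = [0.7621, 0.8593, 3.2678, 2.4225, 5.0114, 2.2465, 1.3510]

beam 1: φ=-135°, α=210°
  cosα=-0.8660 sinα=-0.5000 | (2,3) | tMaxX 0.7621 tMaxY 1.6600 | tΔX 1.1547 tΔY 2.0000
    t=0.7621 [x] (1,3) — stop
  → r_1 = 0.7621
beam 2: φ=-90°, α=255°
  cosα=-0.2588 sinα=-0.9659 | (2,3) | tMaxX 2.5500 tMaxY 0.8593 | tΔX 3.8637 tΔY 1.0353
    t=0.8593 [y] (2,2) — stop
  → r_2 = 0.8593
beam 3: φ=-45°, α=300°
  cosα=0.5000 sinα=-0.8660 | (2,3) | tMaxX 0.6800 tMaxY 0.9584 | tΔX 2.0000 tΔY 1.1547
    t=0.6800 [x] (3,3)
    t=0.9584 [y] (3,2)
    t=2.1131 [y] (3,1)
    t=2.6800 [x] (4,1)
    t=3.2678 [y] (4,0) — stop
  → r_3 = 3.2678
beam 4: φ=0°, α=345°
  cosα=0.9659 sinα=-0.2588 | (2,3) | tMaxX 0.3520 tMaxY 3.2069 | tΔX 1.0353 tΔY 3.8637
    t=0.3520 [x] (3,3)
    t=1.3873 [x] (4,3)
    t=2.4225 [x] (5,3) — stop
  → r_4 = 2.4225
beam 5: φ=45°, α=30°
  cosα=0.8660 sinα=0.5000 | (2,3) | tMaxX 0.3926 tMaxY 0.3400 | tΔX 1.1547 tΔY 2.0000
    t=0.3400 [y] (2,4)
    t=0.3926 [x] (3,4)
    t=1.5473 [x] (4,4)
    t=2.3400 [y] (4,5)
    t=2.7020 [x] (5,5)
    t=3.8567 [x] (6,5)
    t=4.3400 [y] (6,6)
    t=5.0114 [x] (7,6) — stop
  → r_5 = 5.0114
beam 6: φ=90°, α=75°
  cosα=0.2588 sinα=0.9659 | (2,3) | tMaxX 1.3137 tMaxY 0.1760 | tΔX 3.8637 tΔY 1.0353
    t=0.1760 [y] (2,4)
    t=1.2113 [y] (2,5)
    t=1.3137 [x] (3,5)
    t=2.2465 [y] (3,6) — stop
  → r_6 = 2.2465
beam 7: φ=135°, α=120°
  cosα=-0.5000 sinα=0.8660 | (2,3) | tMaxX 1.3200 tMaxY 0.1963 | tΔX 2.0000 tΔY 1.1547
    t=0.1963 [y] (2,4)
    t=1.3200 [x] (1,4)
    t=1.3510 [y] (1,5) — stop
  → r_7 = 1.3510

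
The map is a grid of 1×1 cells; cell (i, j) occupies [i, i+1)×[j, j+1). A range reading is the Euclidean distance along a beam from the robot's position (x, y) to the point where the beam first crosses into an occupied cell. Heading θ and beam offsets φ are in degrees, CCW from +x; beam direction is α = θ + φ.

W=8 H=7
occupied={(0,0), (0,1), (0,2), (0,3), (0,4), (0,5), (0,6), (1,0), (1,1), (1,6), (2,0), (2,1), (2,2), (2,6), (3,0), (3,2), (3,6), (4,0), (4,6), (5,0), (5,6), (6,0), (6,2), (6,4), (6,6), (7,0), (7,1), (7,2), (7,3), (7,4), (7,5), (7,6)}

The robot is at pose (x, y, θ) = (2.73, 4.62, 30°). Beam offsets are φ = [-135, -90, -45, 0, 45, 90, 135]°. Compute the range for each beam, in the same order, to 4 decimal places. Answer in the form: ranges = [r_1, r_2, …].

beam 1: φ=-135°, α=255°
  direction (-0.2588, -0.9659); cell (2,4); t to first gridline: x 2.8205, y 0.6419 (then +3.8637 / +1.0353)
    (2,3) via y @ 0.6419
    (2,2) via y @ 1.6771  # hit
  → r_1 = 1.6771
beam 2: φ=-90°, α=300°
  direction (0.5000, -0.8660); cell (2,4); t to first gridline: x 0.5400, y 0.7159 (then +2.0000 / +1.1547)
    (3,4) via x @ 0.5400
    (3,3) via y @ 0.7159
    (3,2) via y @ 1.8706  # hit
  → r_2 = 1.8706
beam 3: φ=-45°, α=345°
  direction (0.9659, -0.2588); cell (2,4); t to first gridline: x 0.2795, y 2.3955 (then +1.0353 / +3.8637)
    (3,4) via x @ 0.2795
    (4,4) via x @ 1.3148
    (5,4) via x @ 2.3501
    (5,3) via y @ 2.3955
    (6,3) via x @ 3.3854
    (7,3) via x @ 4.4206  # hit
  → r_3 = 4.4206
beam 4: φ=0°, α=30°
  direction (0.8660, 0.5000); cell (2,4); t to first gridline: x 0.3118, y 0.7600 (then +1.1547 / +2.0000)
    (3,4) via x @ 0.3118
    (3,5) via y @ 0.7600
    (4,5) via x @ 1.4665
    (5,5) via x @ 2.6212
    (5,6) via y @ 2.7600  # hit
  → r_4 = 2.7600
beam 5: φ=45°, α=75°
  direction (0.2588, 0.9659); cell (2,4); t to first gridline: x 1.0432, y 0.3934 (then +3.8637 / +1.0353)
    (2,5) via y @ 0.3934
    (3,5) via x @ 1.0432
    (3,6) via y @ 1.4287  # hit
  → r_5 = 1.4287
beam 6: φ=90°, α=120°
  direction (-0.5000, 0.8660); cell (2,4); t to first gridline: x 1.4600, y 0.4388 (then +2.0000 / +1.1547)
    (2,5) via y @ 0.4388
    (1,5) via x @ 1.4600
    (1,6) via y @ 1.5935  # hit
  → r_6 = 1.5935
beam 7: φ=135°, α=165°
  direction (-0.9659, 0.2588); cell (2,4); t to first gridline: x 0.7558, y 1.4682 (then +1.0353 / +3.8637)
    (1,4) via x @ 0.7558
    (1,5) via y @ 1.4682
    (0,5) via x @ 1.7910  # hit
  → r_7 = 1.7910

ranges = [1.6771, 1.8706, 4.4206, 2.7600, 1.4287, 1.5935, 1.7910]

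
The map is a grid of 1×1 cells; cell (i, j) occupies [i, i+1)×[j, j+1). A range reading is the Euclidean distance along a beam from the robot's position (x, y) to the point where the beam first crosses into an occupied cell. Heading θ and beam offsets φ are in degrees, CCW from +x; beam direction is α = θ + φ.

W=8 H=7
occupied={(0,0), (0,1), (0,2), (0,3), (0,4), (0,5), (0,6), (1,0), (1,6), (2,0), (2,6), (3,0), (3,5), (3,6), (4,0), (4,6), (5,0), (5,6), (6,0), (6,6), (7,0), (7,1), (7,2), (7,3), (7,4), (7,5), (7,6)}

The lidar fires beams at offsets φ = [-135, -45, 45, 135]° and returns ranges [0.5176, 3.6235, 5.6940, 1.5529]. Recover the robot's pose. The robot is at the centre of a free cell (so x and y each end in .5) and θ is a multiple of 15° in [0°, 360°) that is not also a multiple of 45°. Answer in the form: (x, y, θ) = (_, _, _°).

Enumerate (i+0.5, j+0.5, θ) over the 29 free cells and 16 admissible headings. For each, cast all 4 beams and compare to the given ranges.
  (1.5, 2.5, 60°): beam 1 = 1.5529 ≠ 0.5176 ✗
  (5.5, 1.5, 285°): beam 1 = 5.1962 ≠ 0.5176 ✗
  (1.5, 2.5, 150°): beam 1 = 5.6940 ≠ 0.5176 ✗
  …
  (6.5, 2.5, 150°): r_1=0.5176, r_2=3.6235, r_3=5.6940, r_4=1.5529 — all match ✓
Only this pose fits every beam.

(x, y, θ) = (6.5, 2.5, 150°)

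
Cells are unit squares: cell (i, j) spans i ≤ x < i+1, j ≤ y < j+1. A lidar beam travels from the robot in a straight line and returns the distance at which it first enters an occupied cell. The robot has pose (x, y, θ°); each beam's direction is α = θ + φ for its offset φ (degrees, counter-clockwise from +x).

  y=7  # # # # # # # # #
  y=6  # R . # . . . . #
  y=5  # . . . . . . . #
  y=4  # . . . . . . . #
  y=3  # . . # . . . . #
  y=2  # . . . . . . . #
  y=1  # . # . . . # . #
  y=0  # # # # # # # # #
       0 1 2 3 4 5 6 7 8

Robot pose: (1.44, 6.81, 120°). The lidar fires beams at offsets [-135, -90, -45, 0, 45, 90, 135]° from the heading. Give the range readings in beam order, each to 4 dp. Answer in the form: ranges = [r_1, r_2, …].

ranges = [1.6150, 0.3800, 0.1967, 0.2194, 0.4555, 0.5081, 1.7000]

beam 1: φ=-135°, α=345°
  d=(0.9659,-0.2588)  start (1,6)  tX=0.5798 tY=3.1296  stride 1/|dx|=1.0353 1/|dy|=3.8637
    cross x-line → (2,6), t=0.5798
    cross x-line → (3,6), t=1.6150 (wall)
  → r_1 = 1.6150
beam 2: φ=-90°, α=30°
  d=(0.8660,0.5000)  start (1,6)  tX=0.6466 tY=0.3800  stride 1/|dx|=1.1547 1/|dy|=2.0000
    cross y-line → (1,7), t=0.3800 (wall)
  → r_2 = 0.3800
beam 3: φ=-45°, α=75°
  d=(0.2588,0.9659)  start (1,6)  tX=2.1637 tY=0.1967  stride 1/|dx|=3.8637 1/|dy|=1.0353
    cross y-line → (1,7), t=0.1967 (wall)
  → r_3 = 0.1967
beam 4: φ=0°, α=120°
  d=(-0.5000,0.8660)  start (1,6)  tX=0.8800 tY=0.2194  stride 1/|dx|=2.0000 1/|dy|=1.1547
    cross y-line → (1,7), t=0.2194 (wall)
  → r_4 = 0.2194
beam 5: φ=45°, α=165°
  d=(-0.9659,0.2588)  start (1,6)  tX=0.4555 tY=0.7341  stride 1/|dx|=1.0353 1/|dy|=3.8637
    cross x-line → (0,6), t=0.4555 (wall)
  → r_5 = 0.4555
beam 6: φ=90°, α=210°
  d=(-0.8660,-0.5000)  start (1,6)  tX=0.5081 tY=1.6200  stride 1/|dx|=1.1547 1/|dy|=2.0000
    cross x-line → (0,6), t=0.5081 (wall)
  → r_6 = 0.5081
beam 7: φ=135°, α=255°
  d=(-0.2588,-0.9659)  start (1,6)  tX=1.7000 tY=0.8386  stride 1/|dx|=3.8637 1/|dy|=1.0353
    cross y-line → (1,5), t=0.8386
    cross x-line → (0,5), t=1.7000 (wall)
  → r_7 = 1.7000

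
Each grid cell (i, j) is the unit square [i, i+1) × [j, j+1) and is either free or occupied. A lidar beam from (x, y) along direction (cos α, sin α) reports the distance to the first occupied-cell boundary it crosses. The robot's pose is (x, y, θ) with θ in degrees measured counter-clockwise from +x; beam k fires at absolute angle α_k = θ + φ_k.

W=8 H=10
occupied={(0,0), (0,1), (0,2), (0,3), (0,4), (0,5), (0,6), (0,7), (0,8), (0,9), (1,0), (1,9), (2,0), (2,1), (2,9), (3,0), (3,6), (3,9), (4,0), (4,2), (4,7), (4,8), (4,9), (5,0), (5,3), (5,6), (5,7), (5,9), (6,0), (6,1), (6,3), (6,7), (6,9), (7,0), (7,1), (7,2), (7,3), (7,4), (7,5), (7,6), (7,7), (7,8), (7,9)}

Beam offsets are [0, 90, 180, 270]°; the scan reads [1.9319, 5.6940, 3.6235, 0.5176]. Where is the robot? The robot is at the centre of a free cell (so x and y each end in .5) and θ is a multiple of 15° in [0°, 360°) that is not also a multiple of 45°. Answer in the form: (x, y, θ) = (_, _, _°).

(x, y, θ) = (1.5, 5.5, 255°)

The pose lattice has 37·16 = 592 candidates. Test each by forward raycasting.
  (3.5, 2.5, 30°): beam 1 = 0.5774 ≠ 1.9319 ✗
  (1.5, 5.5, 300°): beam 1 = 5.1962 ≠ 1.9319 ✗
  (1.5, 7.5, 75°): beam 1 = 1.5529 ≠ 1.9319 ✗
  (6.5, 4.5, 255°): beam 1 = 0.5176 ≠ 1.9319 ✗
  …
  (1.5, 5.5, 255°): r_1=1.9319, r_2=5.6940, r_3=3.6235, r_4=0.5176 — all match ✓
Only this pose fits every beam.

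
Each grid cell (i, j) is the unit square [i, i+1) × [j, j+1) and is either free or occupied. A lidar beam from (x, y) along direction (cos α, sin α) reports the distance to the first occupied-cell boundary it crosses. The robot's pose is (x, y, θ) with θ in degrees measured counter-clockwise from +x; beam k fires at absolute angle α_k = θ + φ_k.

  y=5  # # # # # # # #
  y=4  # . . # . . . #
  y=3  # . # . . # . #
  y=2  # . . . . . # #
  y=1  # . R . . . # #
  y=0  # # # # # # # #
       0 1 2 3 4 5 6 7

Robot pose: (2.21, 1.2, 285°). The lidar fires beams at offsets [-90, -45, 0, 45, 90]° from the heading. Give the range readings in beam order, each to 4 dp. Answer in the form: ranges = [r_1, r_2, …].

ranges = [0.7727, 0.2309, 0.2071, 0.4000, 3.9237]

beam 1: φ=-90°, α=195°
  d=(-0.9659,-0.2588)  start (2,1)  tX=0.2174 tY=0.7727  stride 1/|dx|=1.0353 1/|dy|=3.8637
    cross x-line → (1,1), t=0.2174
    cross y-line → (1,0), t=0.7727 (wall)
  → r_1 = 0.7727
beam 2: φ=-45°, α=240°
  d=(-0.5000,-0.8660)  start (2,1)  tX=0.4200 tY=0.2309  stride 1/|dx|=2.0000 1/|dy|=1.1547
    cross y-line → (2,0), t=0.2309 (wall)
  → r_2 = 0.2309
beam 3: φ=0°, α=285°
  d=(0.2588,-0.9659)  start (2,1)  tX=3.0523 tY=0.2071  stride 1/|dx|=3.8637 1/|dy|=1.0353
    cross y-line → (2,0), t=0.2071 (wall)
  → r_3 = 0.2071
beam 4: φ=45°, α=330°
  d=(0.8660,-0.5000)  start (2,1)  tX=0.9122 tY=0.4000  stride 1/|dx|=1.1547 1/|dy|=2.0000
    cross y-line → (2,0), t=0.4000 (wall)
  → r_4 = 0.4000
beam 5: φ=90°, α=15°
  d=(0.9659,0.2588)  start (2,1)  tX=0.8179 tY=3.0910  stride 1/|dx|=1.0353 1/|dy|=3.8637
    cross x-line → (3,1), t=0.8179
    cross x-line → (4,1), t=1.8531
    cross x-line → (5,1), t=2.8884
    cross y-line → (5,2), t=3.0910
    cross x-line → (6,2), t=3.9237 (wall)
  → r_5 = 3.9237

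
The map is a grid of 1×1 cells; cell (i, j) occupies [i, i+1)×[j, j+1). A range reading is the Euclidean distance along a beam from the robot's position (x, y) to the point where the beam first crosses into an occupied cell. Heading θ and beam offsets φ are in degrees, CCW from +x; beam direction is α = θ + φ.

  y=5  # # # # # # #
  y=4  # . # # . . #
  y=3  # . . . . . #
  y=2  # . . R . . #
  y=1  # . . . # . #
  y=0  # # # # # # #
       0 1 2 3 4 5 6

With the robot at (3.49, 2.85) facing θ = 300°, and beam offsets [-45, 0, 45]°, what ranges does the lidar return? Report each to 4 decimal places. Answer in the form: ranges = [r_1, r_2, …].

ranges = [1.9153, 1.0200, 2.5985]

beam 1: φ=-45°, α=255°
  direction (-0.2588, -0.9659); cell (3,2); t to first gridline: x 1.8932, y 0.8800 (then +3.8637 / +1.0353)
    (3,1) via y @ 0.8800
    (2,1) via x @ 1.8932
    (2,0) via y @ 1.9153  # hit
  → r_1 = 1.9153
beam 2: φ=0°, α=300°
  direction (0.5000, -0.8660); cell (3,2); t to first gridline: x 1.0200, y 0.9815 (then +2.0000 / +1.1547)
    (3,1) via y @ 0.9815
    (4,1) via x @ 1.0200  # hit
  → r_2 = 1.0200
beam 3: φ=45°, α=345°
  direction (0.9659, -0.2588); cell (3,2); t to first gridline: x 0.5280, y 3.2841 (then +1.0353 / +3.8637)
    (4,2) via x @ 0.5280
    (5,2) via x @ 1.5633
    (6,2) via x @ 2.5985  # hit
  → r_3 = 2.5985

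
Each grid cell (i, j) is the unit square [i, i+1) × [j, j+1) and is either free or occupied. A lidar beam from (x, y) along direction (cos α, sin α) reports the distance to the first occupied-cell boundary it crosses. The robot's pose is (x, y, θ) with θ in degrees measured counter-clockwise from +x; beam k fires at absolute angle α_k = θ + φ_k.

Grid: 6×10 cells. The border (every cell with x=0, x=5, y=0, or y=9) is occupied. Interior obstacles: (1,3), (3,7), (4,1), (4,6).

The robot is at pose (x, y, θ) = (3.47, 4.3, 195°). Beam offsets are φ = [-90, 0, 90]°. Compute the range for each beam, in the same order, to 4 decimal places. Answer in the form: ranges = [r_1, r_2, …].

beam 1: φ=-90°, α=105°
  d=(-0.2588,0.9659)  start (3,4)  tX=1.8159 tY=0.7247  stride 1/|dx|=3.8637 1/|dy|=1.0353
    cross y-line → (3,5), t=0.7247
    cross y-line → (3,6), t=1.7600
    cross x-line → (2,6), t=1.8159
    cross y-line → (2,7), t=2.7952
    cross y-line → (2,8), t=3.8305
    cross y-line → (2,9), t=4.8658 (wall)
  → r_1 = 4.8658
beam 2: φ=0°, α=195°
  d=(-0.9659,-0.2588)  start (3,4)  tX=0.4866 tY=1.1591  stride 1/|dx|=1.0353 1/|dy|=3.8637
    cross x-line → (2,4), t=0.4866
    cross y-line → (2,3), t=1.1591
    cross x-line → (1,3), t=1.5219 (wall)
  → r_2 = 1.5219
beam 3: φ=90°, α=285°
  d=(0.2588,-0.9659)  start (3,4)  tX=2.0478 tY=0.3106  stride 1/|dx|=3.8637 1/|dy|=1.0353
    cross y-line → (3,3), t=0.3106
    cross y-line → (3,2), t=1.3459
    cross x-line → (4,2), t=2.0478
    cross y-line → (4,1), t=2.3811 (wall)
  → r_3 = 2.3811

ranges = [4.8658, 1.5219, 2.3811]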